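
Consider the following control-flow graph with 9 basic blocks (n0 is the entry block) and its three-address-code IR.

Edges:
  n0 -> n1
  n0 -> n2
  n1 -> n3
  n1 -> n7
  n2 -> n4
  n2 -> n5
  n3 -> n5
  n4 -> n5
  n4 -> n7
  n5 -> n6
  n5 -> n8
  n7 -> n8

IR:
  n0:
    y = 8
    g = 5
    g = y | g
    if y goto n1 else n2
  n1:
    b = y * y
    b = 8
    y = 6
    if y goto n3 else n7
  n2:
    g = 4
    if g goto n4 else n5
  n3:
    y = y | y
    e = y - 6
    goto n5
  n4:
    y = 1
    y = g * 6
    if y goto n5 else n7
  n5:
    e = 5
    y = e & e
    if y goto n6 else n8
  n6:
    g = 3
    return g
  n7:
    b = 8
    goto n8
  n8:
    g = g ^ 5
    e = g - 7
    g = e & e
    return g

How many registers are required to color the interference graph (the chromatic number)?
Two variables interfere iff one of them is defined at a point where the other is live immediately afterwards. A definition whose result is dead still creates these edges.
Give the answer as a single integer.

Block summaries:
  n0: def={g,y} ue=∅
  n1: def={b,y} ue={y}
  n2: def={g} ue=∅
  n3: def={e,y} ue={y}
  n4: def={y} ue={g}
  n5: def={e,y} ue=∅
  n6: def={g} ue=∅
  n7: def={b} ue=∅
  n8: def={e,g} ue={g}

Liveness:
  n0 li=∅ lo={g,y}
  n1 li={g,y} lo={g,y}
  n2 li=∅ lo={g}
  n3 li={g,y} lo={g}
  n4 li={g} lo={g}
  n5 li={g} lo={g}
  n6 li=∅ lo=∅
  n7 li={g} lo={g}
  n8 li={g} lo=∅

Interfere edges:
  b: {g}
  e: {g}
  g: {b,e,y}
  y: {g}

Chromatic number:
  {b,g} pairwise interfere (2-clique) ⇒ χ ≥ 2
  assign b→c1 e→c1 g→c0 y→c1 — no edge inside a register ⇒ χ ≤ 2
  χ = 2

Answer: 2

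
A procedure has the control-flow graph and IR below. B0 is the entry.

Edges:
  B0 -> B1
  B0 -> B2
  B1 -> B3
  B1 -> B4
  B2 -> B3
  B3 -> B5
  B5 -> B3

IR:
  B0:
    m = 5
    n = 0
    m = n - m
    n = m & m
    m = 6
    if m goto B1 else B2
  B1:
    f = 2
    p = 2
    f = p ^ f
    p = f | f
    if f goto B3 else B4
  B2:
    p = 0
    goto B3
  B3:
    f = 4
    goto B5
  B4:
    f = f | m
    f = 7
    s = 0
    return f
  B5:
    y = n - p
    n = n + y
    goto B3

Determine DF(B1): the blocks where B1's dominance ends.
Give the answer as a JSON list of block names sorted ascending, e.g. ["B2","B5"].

idom tree: B1←B0 B2←B0 B3←B0 B4←B1 B5←B3
Dom∩ at merges:
  B3: preds {B1,B2,B5}: {B0,B1} ∩ {B0,B2} ∩ {B0,B3,B5} = {B0}; idom=B0

DF walk-up:
  join B3 pred B1: B1 stop@B0
  join B3 pred B2: B2 stop@B0
  join B3 pred B5: B5→B3 stop@B0
  B0 → ∅
  B1 → {B3}
  B2 → {B3}
  B3 → {B3}
  B4 → ∅
  B5 → {B3}

DF(B1) = ["B3"]

Answer: ["B3"]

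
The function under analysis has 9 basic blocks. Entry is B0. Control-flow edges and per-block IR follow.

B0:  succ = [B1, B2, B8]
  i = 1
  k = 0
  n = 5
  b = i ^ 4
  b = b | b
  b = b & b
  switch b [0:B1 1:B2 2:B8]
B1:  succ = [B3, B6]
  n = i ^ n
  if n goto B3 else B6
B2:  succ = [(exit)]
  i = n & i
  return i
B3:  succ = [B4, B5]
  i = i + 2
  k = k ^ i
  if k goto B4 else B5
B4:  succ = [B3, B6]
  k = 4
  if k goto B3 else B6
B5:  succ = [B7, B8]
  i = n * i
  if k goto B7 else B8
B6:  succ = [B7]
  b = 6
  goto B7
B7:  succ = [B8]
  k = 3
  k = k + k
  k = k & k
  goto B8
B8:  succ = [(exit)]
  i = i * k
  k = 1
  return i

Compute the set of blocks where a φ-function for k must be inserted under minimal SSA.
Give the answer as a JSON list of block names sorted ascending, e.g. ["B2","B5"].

Answer: ["B3", "B6", "B7", "B8"]

Working:
idom tree: B1←B0 B2←B0 B3←B1 B4←B3 B5←B3 B6←B1 B7←B1 B8←B0
Dom at joins:
  B3: preds {B1,B4}: {B0,B1} ∩ {B0,B1,B3,B4} = {B0,B1}; idom=B1
  B6: preds {B1,B4}: {B0,B1} ∩ {B0,B1,B3,B4} = {B0,B1}; idom=B1
  B7: preds {B5,B6}: {B0,B1,B3,B5} ∩ {B0,B1,B6} = {B0,B1}; idom=B1
  B8: preds {B0,B5,B7}: {B0} ∩ {B0,B1,B3,B5} ∩ {B0,B1,B7} = {B0}; idom=B0

DF derivation:
  B3←B1: walk · to B1
  B3←B4: walk B4→B3 to B1
  B6←B1: walk · to B1
  B6←B4: walk B4→B3 to B1
  B7←B5: walk B5→B3 to B1
  B7←B6: walk B6 to B1
  B8←B0: walk · to B0
  B8←B5: walk B5→B3→B1 to B0
  B8←B7: walk B7→B1 to B0
  B0 → ∅
  B1 → {B8}
  B2 → ∅
  B3 → {B3,B6,B7,B8}
  B4 → {B3,B6}
  B5 → {B7,B8}
  B6 → {B7}
  B7 → {B8}
  B8 → ∅

φ for k: defs {B0,B3,B4,B7,B8}
  DF⁺ = {B3,B6,B7,B8}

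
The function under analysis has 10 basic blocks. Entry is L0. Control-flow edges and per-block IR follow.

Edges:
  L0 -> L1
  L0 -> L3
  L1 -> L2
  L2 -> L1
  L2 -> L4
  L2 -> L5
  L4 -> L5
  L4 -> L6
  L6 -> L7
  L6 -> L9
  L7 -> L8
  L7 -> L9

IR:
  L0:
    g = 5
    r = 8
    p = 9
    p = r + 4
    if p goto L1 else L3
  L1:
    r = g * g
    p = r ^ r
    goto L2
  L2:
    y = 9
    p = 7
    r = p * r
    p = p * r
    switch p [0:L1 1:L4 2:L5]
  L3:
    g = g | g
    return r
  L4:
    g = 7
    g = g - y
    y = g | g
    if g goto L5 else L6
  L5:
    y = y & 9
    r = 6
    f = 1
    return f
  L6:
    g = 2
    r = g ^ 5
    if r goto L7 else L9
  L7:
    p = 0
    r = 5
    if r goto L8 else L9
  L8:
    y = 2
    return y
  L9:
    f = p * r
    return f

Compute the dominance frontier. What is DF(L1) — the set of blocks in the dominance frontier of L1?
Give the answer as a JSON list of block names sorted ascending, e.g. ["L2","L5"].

idom tree: L1←L0 L2←L1 L3←L0 L4←L2 L5←L2 L6←L4 L7←L6 L8←L7 L9←L6
Dom∩ at merges:
  L1: preds {L0,L2}: {L0} ∩ {L0,L1,L2} = {L0}; idom=L0
  L5: preds {L2,L4}: {L0,L1,L2} ∩ {L0,L1,L2,L4} = {L0,L1,L2}; idom=L2
  L9: preds {L6,L7}: {L0,L1,L2,L4,L6} ∩ {L0,L1,L2,L4,L6,L7} = {L0,L1,L2,L4,L6}; idom=L6

DF derivation:
  L1←L0: walk · to L0
  L1←L2: walk L2→L1 to L0
  L5←L2: walk · to L2
  L5←L4: walk L4 to L2
  L9←L6: walk · to L6
  L9←L7: walk L7 to L6
  L0 → ∅
  L1 → {L1}
  L2 → {L1}
  L3 → ∅
  L4 → {L5}
  L5 → ∅
  L6 → ∅
  L7 → {L9}
  L8 → ∅
  L9 → ∅

DF(L1) = ["L1"]

Answer: ["L1"]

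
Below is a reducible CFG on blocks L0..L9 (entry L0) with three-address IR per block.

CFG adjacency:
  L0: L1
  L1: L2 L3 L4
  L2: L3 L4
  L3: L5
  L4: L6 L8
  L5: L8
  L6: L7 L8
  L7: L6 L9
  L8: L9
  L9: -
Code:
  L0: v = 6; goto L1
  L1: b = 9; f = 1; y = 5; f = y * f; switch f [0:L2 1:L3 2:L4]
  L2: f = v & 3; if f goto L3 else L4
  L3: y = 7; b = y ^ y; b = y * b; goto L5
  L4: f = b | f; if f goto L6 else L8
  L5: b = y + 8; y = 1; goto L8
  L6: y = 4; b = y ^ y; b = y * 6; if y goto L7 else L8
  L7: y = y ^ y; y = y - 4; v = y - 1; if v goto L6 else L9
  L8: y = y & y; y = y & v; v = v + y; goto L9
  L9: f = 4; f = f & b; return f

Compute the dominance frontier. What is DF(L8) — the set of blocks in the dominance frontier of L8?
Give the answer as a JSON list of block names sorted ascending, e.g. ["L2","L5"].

idom tree: L1←L0 L2←L1 L3←L1 L4←L1 L5←L3 L6←L4 L7←L6 L8←L1 L9←L1
Join-block Dom:
  L3: preds {L1,L2}: {L0,L1} ∩ {L0,L1,L2} = {L0,L1}; idom=L1
  L4: preds {L1,L2}: {L0,L1} ∩ {L0,L1,L2} = {L0,L1}; idom=L1
  L6: preds {L4,L7}: {L0,L1,L4} ∩ {L0,L1,L4,L6,L7} = {L0,L1,L4}; idom=L4
  L8: preds {L4,L5,L6}: {L0,L1,L4} ∩ {L0,L1,L3,L5} ∩ {L0,L1,L4,L6} = {L0,L1}; idom=L1
  L9: preds {L7,L8}: {L0,L1,L4,L6,L7} ∩ {L0,L1,L8} = {L0,L1}; idom=L1

DF derivation:
  join L3 pred L1: · stop@L1
  join L3 pred L2: L2 stop@L1
  join L4 pred L1: · stop@L1
  join L4 pred L2: L2 stop@L1
  join L6 pred L4: · stop@L4
  join L6 pred L7: L7→L6 stop@L4
  join L8 pred L4: L4 stop@L1
  join L8 pred L5: L5→L3 stop@L1
  join L8 pred L6: L6→L4 stop@L1
  join L9 pred L7: L7→L6→L4 stop@L1
  join L9 pred L8: L8 stop@L1
  L0 → ∅
  L1 → ∅
  L2 → {L3,L4}
  L3 → {L8}
  L4 → {L8,L9}
  L5 → {L8}
  L6 → {L6,L8,L9}
  L7 → {L6,L9}
  L8 → {L9}
  L9 → ∅

DF(L8) = ["L9"]

Answer: ["L9"]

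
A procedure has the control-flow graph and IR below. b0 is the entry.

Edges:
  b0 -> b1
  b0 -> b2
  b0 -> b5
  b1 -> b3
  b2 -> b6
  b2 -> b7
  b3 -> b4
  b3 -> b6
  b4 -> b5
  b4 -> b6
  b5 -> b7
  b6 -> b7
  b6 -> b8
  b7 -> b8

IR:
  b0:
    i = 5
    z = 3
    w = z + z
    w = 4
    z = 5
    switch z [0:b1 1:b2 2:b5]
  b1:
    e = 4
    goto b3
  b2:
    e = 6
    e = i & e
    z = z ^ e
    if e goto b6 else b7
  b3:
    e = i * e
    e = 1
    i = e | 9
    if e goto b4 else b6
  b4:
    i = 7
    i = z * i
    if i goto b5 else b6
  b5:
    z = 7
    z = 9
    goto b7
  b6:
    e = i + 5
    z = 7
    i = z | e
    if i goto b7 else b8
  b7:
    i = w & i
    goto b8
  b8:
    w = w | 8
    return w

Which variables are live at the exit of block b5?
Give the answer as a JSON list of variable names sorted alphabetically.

def/use:
  b0: {i,w,z} / ∅
  b1: {e} / ∅
  b2: {e,z} / {i,z}
  b3: {e,i} / {e,i}
  b4: {i} / {z}
  b5: {z} / ∅
  b6: {e,i,z} / {i}
  b7: {i} / {i,w}
  b8: {w} / {w}

Live sets:
  live b0: ∅→{i,w,z}
  live b1: {i,w,z}→{e,i,w,z}
  live b2: {i,w,z}→{i,w}
  live b3: {e,i,w,z}→{i,w,z}
  live b4: {w,z}→{i,w}
  live b5: {i,w}→{i,w}
  live b6: {i,w}→{i,w}
  live b7: {i,w}→{w}
  live b8: {w}→∅

live-out(b5) = ["i", "w"]

Answer: ["i", "w"]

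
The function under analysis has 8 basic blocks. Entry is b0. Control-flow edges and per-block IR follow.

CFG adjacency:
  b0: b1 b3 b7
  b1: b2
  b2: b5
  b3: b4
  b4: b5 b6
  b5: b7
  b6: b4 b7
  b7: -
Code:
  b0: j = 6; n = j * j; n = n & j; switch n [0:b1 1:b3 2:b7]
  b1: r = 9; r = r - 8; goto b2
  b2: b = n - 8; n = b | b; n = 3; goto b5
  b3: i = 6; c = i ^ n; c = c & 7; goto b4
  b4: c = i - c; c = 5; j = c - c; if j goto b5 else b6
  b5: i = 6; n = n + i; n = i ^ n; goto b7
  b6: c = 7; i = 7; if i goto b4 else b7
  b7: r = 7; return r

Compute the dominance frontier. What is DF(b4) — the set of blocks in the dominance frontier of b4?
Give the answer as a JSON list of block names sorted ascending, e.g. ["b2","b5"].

Answer: ["b4", "b5", "b7"]

Analysis:
idom tree: b1←b0 b2←b1 b3←b0 b4←b3 b5←b0 b6←b4 b7←b0
Join-block Dom:
  b4: preds {b3,b6}: {b0,b3} ∩ {b0,b3,b4,b6} = {b0,b3}; idom=b3
  b5: preds {b2,b4}: {b0,b1,b2} ∩ {b0,b3,b4} = {b0}; idom=b0
  b7: preds {b0,b5,b6}: {b0} ∩ {b0,b5} ∩ {b0,b3,b4,b6} = {b0}; idom=b0

Frontier:
  join b4 pred b3: · stop@b3
  join b4 pred b6: b6→b4 stop@b3
  join b5 pred b2: b2→b1 stop@b0
  join b5 pred b4: b4→b3 stop@b0
  join b7 pred b0: · stop@b0
  join b7 pred b5: b5 stop@b0
  join b7 pred b6: b6→b4→b3 stop@b0
  b0 → ∅
  b1 → {b5}
  b2 → {b5}
  b3 → {b5,b7}
  b4 → {b4,b5,b7}
  b5 → {b7}
  b6 → {b4,b7}
  b7 → ∅

DF(b4) = ["b4", "b5", "b7"]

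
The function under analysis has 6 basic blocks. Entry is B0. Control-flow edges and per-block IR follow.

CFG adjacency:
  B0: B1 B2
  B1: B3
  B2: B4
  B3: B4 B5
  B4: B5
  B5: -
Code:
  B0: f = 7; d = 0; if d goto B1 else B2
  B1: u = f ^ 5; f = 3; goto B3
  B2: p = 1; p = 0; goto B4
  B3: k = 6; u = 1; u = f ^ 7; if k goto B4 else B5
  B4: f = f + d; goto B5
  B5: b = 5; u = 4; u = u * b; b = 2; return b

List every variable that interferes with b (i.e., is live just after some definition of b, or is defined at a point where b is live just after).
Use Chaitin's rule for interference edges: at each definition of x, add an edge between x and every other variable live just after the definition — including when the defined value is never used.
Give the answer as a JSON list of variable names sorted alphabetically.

Per-block:
  B0: {d,f} / ∅
  B1: {f,u} / {f}
  B2: {p} / ∅
  B3: {k,u} / {f}
  B4: {f} / {d,f}
  B5: {b,u} / ∅

Liveness:
  B0 li=∅ lo={d,f}
  B1 li={d,f} lo={d,f}
  B2 li={d,f} lo={d,f}
  B3 li={d,f} lo={d,f}
  B4 li={d,f} lo=∅
  B5 li=∅ lo=∅

Interfere edges:
  b — {u}
  d — {f,k,p,u}
  f — {d,k,p,u}
  k — {d,f,u}
  p — {d,f}
  u — {b,d,f,k}

N(b) = ["u"]

Answer: ["u"]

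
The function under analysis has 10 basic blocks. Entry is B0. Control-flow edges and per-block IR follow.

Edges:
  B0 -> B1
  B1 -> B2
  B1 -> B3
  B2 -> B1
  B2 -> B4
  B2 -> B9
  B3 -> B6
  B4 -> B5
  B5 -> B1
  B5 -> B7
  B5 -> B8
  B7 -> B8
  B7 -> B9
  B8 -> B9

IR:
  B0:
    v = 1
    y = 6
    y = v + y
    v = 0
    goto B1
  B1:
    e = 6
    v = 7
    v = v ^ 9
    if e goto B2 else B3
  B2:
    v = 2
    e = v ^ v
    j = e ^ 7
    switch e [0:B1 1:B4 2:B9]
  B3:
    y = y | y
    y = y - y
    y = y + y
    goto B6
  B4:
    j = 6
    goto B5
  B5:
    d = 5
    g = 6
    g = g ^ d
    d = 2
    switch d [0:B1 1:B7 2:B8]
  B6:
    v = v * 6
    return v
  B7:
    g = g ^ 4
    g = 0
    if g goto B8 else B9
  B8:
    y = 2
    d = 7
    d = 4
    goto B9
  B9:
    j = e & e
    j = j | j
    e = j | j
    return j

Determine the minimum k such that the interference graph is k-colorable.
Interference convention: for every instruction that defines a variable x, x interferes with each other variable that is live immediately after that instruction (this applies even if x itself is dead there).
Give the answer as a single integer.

Answer: 4

Analysis:
def/use:
  B0: {v,y} / ∅
  B1: {e,v} / ∅
  B2: {e,j,v} / ∅
  B3: {y} / {y}
  B4: {j} / ∅
  B5: {d,g} / ∅
  B6: {v} / {v}
  B7: {g} / {g}
  B8: {d,y} / ∅
  B9: {e,j} / {e}

Backward fixpoint:
  B0: in=∅ out={y}
  B1: in={y} out={v,y}
  B2: in={y} out={e,y}
  B3: in={v,y} out={v}
  B4: in={e,y} out={e,y}
  B5: in={e,y} out={e,g,y}
  B6: in={v} out=∅
  B7: in={e,g} out={e}
  B8: in={e} out={e}
  B9: in={e} out=∅

Interference:
  d↔{e,g,y}
  e↔{d,g,j,v,y}
  g↔{d,e,y}
  j↔{e,y}
  v↔{e,y}
  y↔{d,e,g,j,v}

Registers:
  {d,e,g,y} pairwise interfere (4-clique) ⇒ χ ≥ 4
  4-colouring: R0={e}  R1={y}  R2={d,j,v}  R3={g}
  χ = 4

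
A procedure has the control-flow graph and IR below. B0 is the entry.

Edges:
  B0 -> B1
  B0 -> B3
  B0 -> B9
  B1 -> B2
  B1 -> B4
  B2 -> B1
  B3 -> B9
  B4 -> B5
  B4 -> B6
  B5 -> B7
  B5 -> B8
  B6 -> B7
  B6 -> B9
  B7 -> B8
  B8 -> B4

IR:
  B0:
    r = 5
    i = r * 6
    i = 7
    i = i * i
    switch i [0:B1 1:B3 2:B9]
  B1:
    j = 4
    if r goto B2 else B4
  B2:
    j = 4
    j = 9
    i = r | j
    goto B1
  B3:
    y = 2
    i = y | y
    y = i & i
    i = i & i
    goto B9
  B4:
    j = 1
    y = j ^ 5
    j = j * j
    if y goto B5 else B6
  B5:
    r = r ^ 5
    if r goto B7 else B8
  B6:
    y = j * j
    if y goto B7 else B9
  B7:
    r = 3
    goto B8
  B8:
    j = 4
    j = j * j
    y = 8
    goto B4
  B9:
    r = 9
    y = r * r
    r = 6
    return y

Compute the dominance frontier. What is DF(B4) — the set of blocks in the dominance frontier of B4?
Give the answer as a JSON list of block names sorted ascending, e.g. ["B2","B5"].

idom tree: B1←B0 B2←B1 B3←B0 B4←B1 B5←B4 B6←B4 B7←B4 B8←B4 B9←B0
Join-block Dom:
  B1: preds {B0,B2}: {B0} ∩ {B0,B1,B2} = {B0}; idom=B0
  B4: preds {B1,B8}: {B0,B1} ∩ {B0,B1,B4,B8} = {B0,B1}; idom=B1
  B7: preds {B5,B6}: {B0,B1,B4,B5} ∩ {B0,B1,B4,B6} = {B0,B1,B4}; idom=B4
  B8: preds {B5,B7}: {B0,B1,B4,B5} ∩ {B0,B1,B4,B7} = {B0,B1,B4}; idom=B4
  B9: preds {B0,B3,B6}: {B0} ∩ {B0,B3} ∩ {B0,B1,B4,B6} = {B0}; idom=B0

Frontier:
  join B1 pred B0: · stop@B0
  join B1 pred B2: B2→B1 stop@B0
  join B4 pred B1: · stop@B1
  join B4 pred B8: B8→B4 stop@B1
  join B7 pred B5: B5 stop@B4
  join B7 pred B6: B6 stop@B4
  join B8 pred B5: B5 stop@B4
  join B8 pred B7: B7 stop@B4
  join B9 pred B0: · stop@B0
  join B9 pred B3: B3 stop@B0
  join B9 pred B6: B6→B4→B1 stop@B0
  B0 → ∅
  B1 → {B1,B9}
  B2 → {B1}
  B3 → {B9}
  B4 → {B4,B9}
  B5 → {B7,B8}
  B6 → {B7,B9}
  B7 → {B8}
  B8 → {B4}
  B9 → ∅

DF(B4) = ["B4", "B9"]

Answer: ["B4", "B9"]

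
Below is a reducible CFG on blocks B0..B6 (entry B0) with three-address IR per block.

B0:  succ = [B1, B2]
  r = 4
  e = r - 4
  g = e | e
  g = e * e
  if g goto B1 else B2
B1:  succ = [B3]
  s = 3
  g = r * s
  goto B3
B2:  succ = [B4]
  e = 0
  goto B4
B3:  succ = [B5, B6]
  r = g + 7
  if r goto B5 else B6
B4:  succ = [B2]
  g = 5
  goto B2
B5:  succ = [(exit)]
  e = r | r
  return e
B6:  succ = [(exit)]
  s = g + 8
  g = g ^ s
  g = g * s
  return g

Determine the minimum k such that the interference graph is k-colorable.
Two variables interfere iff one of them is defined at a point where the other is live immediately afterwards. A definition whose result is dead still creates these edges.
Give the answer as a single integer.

Answer: 3

Derivation:
Block summaries:
  B0: {e,g,r} / ∅
  B1: {g,s} / {r}
  B2: {e} / ∅
  B3: {r} / {g}
  B4: {g} / ∅
  B5: {e} / {r}
  B6: {g,s} / {g}

Liveness:
  live B0: ∅→{r}
  live B1: {r}→{g}
  live B2: ∅→∅
  live B3: {g}→{g,r}
  live B4: ∅→∅
  live B5: {r}→∅
  live B6: {g}→∅

Conflict graph:
  e — {g,r}
  g — {e,r,s}
  r — {e,g,s}
  s — {g,r}

Colouring:
  lower bound: {e,g,r} mutually conflict ⇒ χ ≥ 3
  assign e→R2 g→R0 r→R1 s→R2 — no edge inside a register ⇒ χ ≤ 3
  χ = 3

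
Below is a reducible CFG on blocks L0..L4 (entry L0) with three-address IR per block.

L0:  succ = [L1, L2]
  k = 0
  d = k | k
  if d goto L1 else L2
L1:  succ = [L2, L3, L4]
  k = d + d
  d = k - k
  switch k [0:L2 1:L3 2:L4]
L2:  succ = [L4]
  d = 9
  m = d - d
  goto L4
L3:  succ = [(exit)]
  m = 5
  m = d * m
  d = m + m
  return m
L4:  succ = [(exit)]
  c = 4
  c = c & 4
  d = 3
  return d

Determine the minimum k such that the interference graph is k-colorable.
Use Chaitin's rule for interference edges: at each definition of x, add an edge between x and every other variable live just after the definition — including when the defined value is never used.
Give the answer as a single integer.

Block summaries:
  L0 def {d,k} use ∅
  L1 def {d,k} use {d}
  L2 def {d,m} use ∅
  L3 def {d,m} use {d}
  L4 def {c,d} use ∅

Backward fixpoint:
  L0 li=∅ lo={d}
  L1 li={d} lo={d}
  L2 li=∅ lo=∅
  L3 li={d} lo=∅
  L4 li=∅ lo=∅

Interfere edges:
  c: ∅
  d: {k,m}
  k: {d}
  m: {d}

Colouring:
  lower bound: {d,k} mutually conflict ⇒ χ ≥ 2
  assign c→R0 d→R0 k→R1 m→R1 — no edge inside a register ⇒ χ ≤ 2
  χ = 2

Answer: 2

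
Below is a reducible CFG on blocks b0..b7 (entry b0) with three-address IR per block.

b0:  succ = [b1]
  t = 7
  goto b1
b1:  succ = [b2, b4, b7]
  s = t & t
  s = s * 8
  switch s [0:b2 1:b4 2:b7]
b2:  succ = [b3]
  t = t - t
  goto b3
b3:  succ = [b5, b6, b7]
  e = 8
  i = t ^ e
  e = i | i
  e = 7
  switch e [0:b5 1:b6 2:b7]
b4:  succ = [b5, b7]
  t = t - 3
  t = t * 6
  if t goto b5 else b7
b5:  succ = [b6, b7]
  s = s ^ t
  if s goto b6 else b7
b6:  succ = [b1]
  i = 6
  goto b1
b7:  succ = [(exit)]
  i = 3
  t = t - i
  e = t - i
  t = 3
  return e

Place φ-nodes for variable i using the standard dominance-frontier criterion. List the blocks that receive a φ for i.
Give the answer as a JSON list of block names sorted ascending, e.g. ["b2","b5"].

idom tree: b1←b0 b2←b1 b3←b2 b4←b1 b5←b1 b6←b1 b7←b1
Dom at joins:
  b1: preds {b0,b6}: {b0} ∩ {b0,b1,b6} = {b0}; idom=b0
  b5: preds {b3,b4}: {b0,b1,b2,b3} ∩ {b0,b1,b4} = {b0,b1}; idom=b1
  b6: preds {b3,b5}: {b0,b1,b2,b3} ∩ {b0,b1,b5} = {b0,b1}; idom=b1
  b7: preds {b1,b3,b4,b5}: {b0,b1} ∩ {b0,b1,b2,b3} ∩ {b0,b1,b4} ∩ {b0,b1,b5} = {b0,b1}; idom=b1

DF walk-up:
  join b1 pred b0: · stop@b0
  join b1 pred b6: b6→b1 stop@b0
  join b5 pred b3: b3→b2 stop@b1
  join b5 pred b4: b4 stop@b1
  join b6 pred b3: b3→b2 stop@b1
  join b6 pred b5: b5 stop@b1
  join b7 pred b1: · stop@b1
  join b7 pred b3: b3→b2 stop@b1
  join b7 pred b4: b4 stop@b1
  join b7 pred b5: b5 stop@b1
  b0 → ∅
  b1 → {b1}
  b2 → {b5,b6,b7}
  b3 → {b5,b6,b7}
  b4 → {b5,b7}
  b5 → {b6,b7}
  b6 → {b1}
  b7 → ∅

φ for i: defs {b3,b6,b7}
  DF⁺ = {b1,b5,b6,b7}

Answer: ["b1", "b5", "b6", "b7"]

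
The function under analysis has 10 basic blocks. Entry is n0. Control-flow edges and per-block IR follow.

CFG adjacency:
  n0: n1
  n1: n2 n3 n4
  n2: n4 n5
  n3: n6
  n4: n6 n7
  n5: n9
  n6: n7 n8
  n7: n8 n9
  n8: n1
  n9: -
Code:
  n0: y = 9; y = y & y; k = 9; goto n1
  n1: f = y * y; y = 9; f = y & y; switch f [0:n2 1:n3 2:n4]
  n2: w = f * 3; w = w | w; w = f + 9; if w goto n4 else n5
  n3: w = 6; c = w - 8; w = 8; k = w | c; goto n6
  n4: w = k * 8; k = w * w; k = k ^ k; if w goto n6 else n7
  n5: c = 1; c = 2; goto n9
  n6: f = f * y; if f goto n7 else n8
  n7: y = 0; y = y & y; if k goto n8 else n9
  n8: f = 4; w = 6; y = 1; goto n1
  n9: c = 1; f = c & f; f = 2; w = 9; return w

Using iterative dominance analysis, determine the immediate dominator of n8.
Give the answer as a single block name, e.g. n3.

idom tree: n1←n0 n2←n1 n3←n1 n4←n1 n5←n2 n6←n1 n7←n1 n8←n1 n9←n1
Dom at joins:
  n1: preds {n0,n8}: {n0} ∩ {n0,n1,n8} = {n0}; idom=n0
  n4: preds {n1,n2}: {n0,n1} ∩ {n0,n1,n2} = {n0,n1}; idom=n1
  n6: preds {n3,n4}: {n0,n1,n3} ∩ {n0,n1,n4} = {n0,n1}; idom=n1
  n7: preds {n4,n6}: {n0,n1,n4} ∩ {n0,n1,n6} = {n0,n1}; idom=n1
  n8: preds {n6,n7}: {n0,n1,n6} ∩ {n0,n1,n7} = {n0,n1}; idom=n1
  n9: preds {n5,n7}: {n0,n1,n2,n5} ∩ {n0,n1,n7} = {n0,n1}; idom=n1

idom(n8) = n1

Answer: n1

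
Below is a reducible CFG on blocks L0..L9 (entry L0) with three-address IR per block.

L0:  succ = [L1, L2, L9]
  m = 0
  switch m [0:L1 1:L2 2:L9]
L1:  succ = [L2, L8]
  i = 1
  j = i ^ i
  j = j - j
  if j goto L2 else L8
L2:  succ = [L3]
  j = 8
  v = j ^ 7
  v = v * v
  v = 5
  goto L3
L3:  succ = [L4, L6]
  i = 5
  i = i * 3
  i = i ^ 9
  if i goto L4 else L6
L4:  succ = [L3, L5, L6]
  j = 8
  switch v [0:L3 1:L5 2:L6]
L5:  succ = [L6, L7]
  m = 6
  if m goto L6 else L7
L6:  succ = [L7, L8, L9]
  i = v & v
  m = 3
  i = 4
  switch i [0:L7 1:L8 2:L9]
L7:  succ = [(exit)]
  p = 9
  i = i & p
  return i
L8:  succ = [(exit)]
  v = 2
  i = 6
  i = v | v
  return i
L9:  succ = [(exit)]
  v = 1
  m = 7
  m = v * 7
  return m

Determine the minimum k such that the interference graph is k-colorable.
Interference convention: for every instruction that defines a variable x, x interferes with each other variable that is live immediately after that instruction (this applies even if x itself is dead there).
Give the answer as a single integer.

Answer: 3

Derivation:
def/use:
  L0: {m} / ∅
  L1: {i,j} / ∅
  L2: {j,v} / ∅
  L3: {i} / ∅
  L4: {j} / {v}
  L5: {m} / ∅
  L6: {i,m} / {v}
  L7: {i,p} / {i}
  L8: {i,v} / ∅
  L9: {m,v} / ∅

Backward fixpoint:
  live L0: ∅→∅
  live L1: ∅→∅
  live L2: ∅→{v}
  live L3: {v}→{i,v}
  live L4: {i,v}→{i,v}
  live L5: {i,v}→{i,v}
  live L6: {v}→{i}
  live L7: {i}→∅
  live L8: ∅→∅
  live L9: ∅→∅

Interference:
  i↔{j,m,p,v}
  j↔{i,v}
  m↔{i,v}
  p↔{i}
  v↔{i,j,m}

Registers:
  {i,j,v} pairwise interfere (3-clique) ⇒ χ ≥ 3
  3-colouring: c0={i}  c1={p,v}  c2={j,m}
  χ = 3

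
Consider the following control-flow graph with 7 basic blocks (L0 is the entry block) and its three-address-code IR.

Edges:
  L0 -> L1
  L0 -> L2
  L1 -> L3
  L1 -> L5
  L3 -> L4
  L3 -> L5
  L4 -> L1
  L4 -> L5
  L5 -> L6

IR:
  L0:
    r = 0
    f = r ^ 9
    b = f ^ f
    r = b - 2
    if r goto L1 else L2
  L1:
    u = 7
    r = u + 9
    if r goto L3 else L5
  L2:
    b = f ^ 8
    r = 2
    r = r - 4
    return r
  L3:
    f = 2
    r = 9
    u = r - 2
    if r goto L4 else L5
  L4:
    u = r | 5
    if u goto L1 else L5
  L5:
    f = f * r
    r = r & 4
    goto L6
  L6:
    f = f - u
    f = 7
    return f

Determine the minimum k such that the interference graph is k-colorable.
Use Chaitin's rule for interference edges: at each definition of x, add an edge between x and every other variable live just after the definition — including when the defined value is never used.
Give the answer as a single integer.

Answer: 3

Analysis:
def/use:
  L0: def={b,f,r} ue=∅
  L1: def={r,u} ue=∅
  L2: def={b,r} ue={f}
  L3: def={f,r,u} ue=∅
  L4: def={u} ue={r}
  L5: def={f,r} ue={f,r}
  L6: def={f} ue={f,u}

Live sets:
  live L0: ∅→{f}
  live L1: {f}→{f,r,u}
  live L2: {f}→∅
  live L3: ∅→{f,r,u}
  live L4: {f,r}→{f,r,u}
  live L5: {f,r,u}→{f,u}
  live L6: {f,u}→∅

Interference:
  b — {f}
  f — {b,r,u}
  r — {f,u}
  u — {f,r}

Colouring:
  {f,r,u} pairwise interfere (3-clique) ⇒ χ ≥ 3
  assign b→c1 f→c0 r→c1 u→c2 — no edge inside a register ⇒ χ ≤ 3
  χ = 3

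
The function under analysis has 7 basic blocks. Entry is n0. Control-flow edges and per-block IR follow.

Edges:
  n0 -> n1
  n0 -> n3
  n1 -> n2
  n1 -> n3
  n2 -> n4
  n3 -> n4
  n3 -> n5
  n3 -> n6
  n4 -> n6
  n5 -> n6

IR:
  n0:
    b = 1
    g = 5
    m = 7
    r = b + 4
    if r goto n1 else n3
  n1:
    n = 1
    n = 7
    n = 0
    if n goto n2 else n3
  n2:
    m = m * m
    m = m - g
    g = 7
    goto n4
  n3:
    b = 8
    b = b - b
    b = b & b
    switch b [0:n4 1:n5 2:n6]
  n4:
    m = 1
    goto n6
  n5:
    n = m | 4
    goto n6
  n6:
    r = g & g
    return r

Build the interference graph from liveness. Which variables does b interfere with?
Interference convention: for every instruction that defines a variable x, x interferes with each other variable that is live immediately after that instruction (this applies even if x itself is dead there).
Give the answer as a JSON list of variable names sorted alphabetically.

Answer: ["g", "m"]

Derivation:
Block summaries:
  n0: {b,g,m,r} / ∅
  n1: {n} / ∅
  n2: {g,m} / {g,m}
  n3: {b} / ∅
  n4: {m} / ∅
  n5: {n} / {m}
  n6: {r} / {g}

Live sets:
  n0 li=∅ lo={g,m}
  n1 li={g,m} lo={g,m}
  n2 li={g,m} lo={g}
  n3 li={g,m} lo={g,m}
  n4 li={g} lo={g}
  n5 li={g,m} lo={g}
  n6 li={g} lo=∅

Interfere edges:
  b↔{g,m}
  g↔{b,m,n,r}
  m↔{b,g,n,r}
  n↔{g,m}
  r↔{g,m}

N(b) = ["g", "m"]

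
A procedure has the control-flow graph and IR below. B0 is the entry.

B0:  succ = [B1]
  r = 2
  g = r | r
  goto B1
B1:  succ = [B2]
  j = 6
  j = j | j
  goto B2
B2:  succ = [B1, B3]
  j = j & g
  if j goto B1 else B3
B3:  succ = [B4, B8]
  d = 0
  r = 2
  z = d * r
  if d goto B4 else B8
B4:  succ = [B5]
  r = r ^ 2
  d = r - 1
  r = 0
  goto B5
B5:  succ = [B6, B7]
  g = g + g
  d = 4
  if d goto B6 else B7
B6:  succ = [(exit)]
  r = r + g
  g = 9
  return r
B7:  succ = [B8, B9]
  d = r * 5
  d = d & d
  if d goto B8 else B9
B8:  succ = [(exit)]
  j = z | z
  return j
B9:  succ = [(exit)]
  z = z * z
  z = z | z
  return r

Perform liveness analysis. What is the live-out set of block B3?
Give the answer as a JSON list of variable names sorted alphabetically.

def/use:
  B0 def {g,r} use ∅
  B1 def {j} use ∅
  B2 def {j} use {g,j}
  B3 def {d,r,z} use ∅
  B4 def {d,r} use {r}
  B5 def {d,g} use {g}
  B6 def {g,r} use {g,r}
  B7 def {d} use {r}
  B8 def {j} use {z}
  B9 def {z} use {r,z}

Liveness:
  B0 li=∅ lo={g}
  B1 li={g} lo={g,j}
  B2 li={g,j} lo={g}
  B3 li={g} lo={g,r,z}
  B4 li={g,r,z} lo={g,r,z}
  B5 li={g,r,z} lo={g,r,z}
  B6 li={g,r} lo=∅
  B7 li={r,z} lo={r,z}
  B8 li={z} lo=∅
  B9 li={r,z} lo=∅

live-out(B3) = ["g", "r", "z"]

Answer: ["g", "r", "z"]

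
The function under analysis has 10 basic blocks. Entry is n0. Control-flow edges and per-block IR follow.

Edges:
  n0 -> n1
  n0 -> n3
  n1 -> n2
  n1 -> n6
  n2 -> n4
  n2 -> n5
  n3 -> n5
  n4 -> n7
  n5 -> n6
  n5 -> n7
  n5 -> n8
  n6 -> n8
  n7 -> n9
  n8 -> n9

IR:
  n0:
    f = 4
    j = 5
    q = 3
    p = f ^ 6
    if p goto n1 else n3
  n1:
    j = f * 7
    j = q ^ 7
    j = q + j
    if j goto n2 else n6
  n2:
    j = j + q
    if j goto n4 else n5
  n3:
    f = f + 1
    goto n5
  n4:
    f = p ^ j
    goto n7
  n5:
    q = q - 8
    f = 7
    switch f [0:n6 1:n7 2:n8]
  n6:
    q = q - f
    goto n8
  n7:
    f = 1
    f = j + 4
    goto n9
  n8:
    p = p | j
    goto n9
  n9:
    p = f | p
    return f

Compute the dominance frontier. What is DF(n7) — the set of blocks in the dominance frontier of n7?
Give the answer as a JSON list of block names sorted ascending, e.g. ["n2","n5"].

idom tree: n1←n0 n2←n1 n3←n0 n4←n2 n5←n0 n6←n0 n7←n0 n8←n0 n9←n0
Dom∩ at merges:
  n5: preds {n2,n3}: {n0,n1,n2} ∩ {n0,n3} = {n0}; idom=n0
  n6: preds {n1,n5}: {n0,n1} ∩ {n0,n5} = {n0}; idom=n0
  n7: preds {n4,n5}: {n0,n1,n2,n4} ∩ {n0,n5} = {n0}; idom=n0
  n8: preds {n5,n6}: {n0,n5} ∩ {n0,n6} = {n0}; idom=n0
  n9: preds {n7,n8}: {n0,n7} ∩ {n0,n8} = {n0}; idom=n0

DF walk-up:
  join n5 pred n2: n2→n1 stop@n0
  join n5 pred n3: n3 stop@n0
  join n6 pred n1: n1 stop@n0
  join n6 pred n5: n5 stop@n0
  join n7 pred n4: n4→n2→n1 stop@n0
  join n7 pred n5: n5 stop@n0
  join n8 pred n5: n5 stop@n0
  join n8 pred n6: n6 stop@n0
  join n9 pred n7: n7 stop@n0
  join n9 pred n8: n8 stop@n0
  n0 → ∅
  n1 → {n5,n6,n7}
  n2 → {n5,n7}
  n3 → {n5}
  n4 → {n7}
  n5 → {n6,n7,n8}
  n6 → {n8}
  n7 → {n9}
  n8 → {n9}
  n9 → ∅

DF(n7) = ["n9"]

Answer: ["n9"]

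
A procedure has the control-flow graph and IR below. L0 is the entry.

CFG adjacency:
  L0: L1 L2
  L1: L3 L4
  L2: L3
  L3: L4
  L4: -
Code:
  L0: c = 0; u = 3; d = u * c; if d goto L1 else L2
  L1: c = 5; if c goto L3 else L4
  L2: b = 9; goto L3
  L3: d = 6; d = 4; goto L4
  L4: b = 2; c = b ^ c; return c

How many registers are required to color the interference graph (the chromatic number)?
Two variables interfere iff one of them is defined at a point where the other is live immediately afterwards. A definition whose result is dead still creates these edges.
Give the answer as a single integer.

Per-block:
  L0: {c,d,u} / ∅
  L1: {c} / ∅
  L2: {b} / ∅
  L3: {d} / ∅
  L4: {b,c} / {c}

Live sets:
  L0 li=∅ lo={c}
  L1 li=∅ lo={c}
  L2 li={c} lo={c}
  L3 li={c} lo={c}
  L4 li={c} lo=∅

Conflict graph:
  b: {c}
  c: {b,d,u}
  d: {c}
  u: {c}

Chromatic number:
  lower bound: {b,c} mutually conflict ⇒ χ ≥ 2
  assign b→c1 c→c0 d→c1 u→c1 — no edge inside a register ⇒ χ ≤ 2
  χ = 2

Answer: 2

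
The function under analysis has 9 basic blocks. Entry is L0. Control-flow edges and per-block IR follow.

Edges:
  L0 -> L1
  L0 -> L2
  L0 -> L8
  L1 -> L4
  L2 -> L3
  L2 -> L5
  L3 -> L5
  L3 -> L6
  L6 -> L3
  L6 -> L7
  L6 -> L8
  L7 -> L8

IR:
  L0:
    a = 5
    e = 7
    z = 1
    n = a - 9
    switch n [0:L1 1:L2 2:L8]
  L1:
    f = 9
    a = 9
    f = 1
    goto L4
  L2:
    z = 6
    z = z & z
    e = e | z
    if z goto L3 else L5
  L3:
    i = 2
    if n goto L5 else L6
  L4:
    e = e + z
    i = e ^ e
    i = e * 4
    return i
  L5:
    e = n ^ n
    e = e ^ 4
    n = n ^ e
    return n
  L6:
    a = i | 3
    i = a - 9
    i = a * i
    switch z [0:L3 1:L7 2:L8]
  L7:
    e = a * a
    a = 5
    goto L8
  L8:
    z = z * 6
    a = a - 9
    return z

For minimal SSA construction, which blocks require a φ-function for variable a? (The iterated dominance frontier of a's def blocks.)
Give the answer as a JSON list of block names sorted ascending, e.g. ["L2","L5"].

Answer: ["L3", "L5", "L8"]

Working:
idom tree: L1←L0 L2←L0 L3←L2 L4←L1 L5←L2 L6←L3 L7←L6 L8←L0
Dom∩ at merges:
  L3: preds {L2,L6}: {L0,L2} ∩ {L0,L2,L3,L6} = {L0,L2}; idom=L2
  L5: preds {L2,L3}: {L0,L2} ∩ {L0,L2,L3} = {L0,L2}; idom=L2
  L8: preds {L0,L6,L7}: {L0} ∩ {L0,L2,L3,L6} ∩ {L0,L2,L3,L6,L7} = {L0}; idom=L0

DF walk-up:
  L3←L2: walk · to L2
  L3←L6: walk L6→L3 to L2
  L5←L2: walk · to L2
  L5←L3: walk L3 to L2
  L8←L0: walk · to L0
  L8←L6: walk L6→L3→L2 to L0
  L8←L7: walk L7→L6→L3→L2 to L0
  L0: DF=∅
  L1: DF=∅
  L2: DF={L8}
  L3: DF={L3,L5,L8}
  L4: DF=∅
  L5: DF=∅
  L6: DF={L3,L8}
  L7: DF={L8}
  L8: DF=∅

φ for a: defs {L0,L1,L6,L7,L8}
  DF⁺ = {L3,L5,L8}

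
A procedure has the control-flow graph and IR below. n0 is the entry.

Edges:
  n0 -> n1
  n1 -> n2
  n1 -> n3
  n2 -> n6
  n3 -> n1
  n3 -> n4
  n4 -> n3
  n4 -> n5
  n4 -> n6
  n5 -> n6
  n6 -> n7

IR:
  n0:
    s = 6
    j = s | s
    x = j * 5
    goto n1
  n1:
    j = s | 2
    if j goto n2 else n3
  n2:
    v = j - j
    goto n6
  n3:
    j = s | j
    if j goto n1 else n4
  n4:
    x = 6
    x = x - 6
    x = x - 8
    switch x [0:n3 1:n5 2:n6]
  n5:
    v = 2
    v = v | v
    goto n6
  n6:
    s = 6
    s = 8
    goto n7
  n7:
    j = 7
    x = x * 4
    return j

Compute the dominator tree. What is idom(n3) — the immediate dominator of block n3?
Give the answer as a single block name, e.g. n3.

Answer: n1

Derivation:
idom tree: n1←n0 n2←n1 n3←n1 n4←n3 n5←n4 n6←n1 n7←n6
Dom∩ at merges:
  n1: preds {n0,n3}: {n0} ∩ {n0,n1,n3} = {n0}; idom=n0
  n3: preds {n1,n4}: {n0,n1} ∩ {n0,n1,n3,n4} = {n0,n1}; idom=n1
  n6: preds {n2,n4,n5}: {n0,n1,n2} ∩ {n0,n1,n3,n4} ∩ {n0,n1,n3,n4,n5} = {n0,n1}; idom=n1

idom(n3) = n1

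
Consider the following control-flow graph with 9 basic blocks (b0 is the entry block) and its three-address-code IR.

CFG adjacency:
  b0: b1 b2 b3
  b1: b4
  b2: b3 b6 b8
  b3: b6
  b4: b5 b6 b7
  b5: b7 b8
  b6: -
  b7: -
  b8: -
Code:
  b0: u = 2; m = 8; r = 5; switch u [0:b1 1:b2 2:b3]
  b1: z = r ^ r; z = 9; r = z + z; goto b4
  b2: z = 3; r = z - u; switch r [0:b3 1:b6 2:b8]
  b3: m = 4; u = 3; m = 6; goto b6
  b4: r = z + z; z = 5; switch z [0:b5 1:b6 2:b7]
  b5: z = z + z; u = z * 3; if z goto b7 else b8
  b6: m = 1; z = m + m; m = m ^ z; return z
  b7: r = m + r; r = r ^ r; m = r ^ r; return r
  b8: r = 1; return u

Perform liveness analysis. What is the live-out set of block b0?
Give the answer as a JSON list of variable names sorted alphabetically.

Answer: ["m", "r", "u"]

Derivation:
Per-block:
  b0: def={m,r,u} ue=∅
  b1: def={r,z} ue={r}
  b2: def={r,z} ue={u}
  b3: def={m,u} ue=∅
  b4: def={r,z} ue={z}
  b5: def={u,z} ue={z}
  b6: def={m,z} ue=∅
  b7: def={m,r} ue={m,r}
  b8: def={r} ue={u}

Backward fixpoint:
  b0 li=∅ lo={m,r,u}
  b1 li={m,r} lo={m,z}
  b2 li={u} lo={u}
  b3 li=∅ lo=∅
  b4 li={m,z} lo={m,r,z}
  b5 li={m,r,z} lo={m,r,u}
  b6 li=∅ lo=∅
  b7 li={m,r} lo=∅
  b8 li={u} lo=∅

live-out(b0) = ["m", "r", "u"]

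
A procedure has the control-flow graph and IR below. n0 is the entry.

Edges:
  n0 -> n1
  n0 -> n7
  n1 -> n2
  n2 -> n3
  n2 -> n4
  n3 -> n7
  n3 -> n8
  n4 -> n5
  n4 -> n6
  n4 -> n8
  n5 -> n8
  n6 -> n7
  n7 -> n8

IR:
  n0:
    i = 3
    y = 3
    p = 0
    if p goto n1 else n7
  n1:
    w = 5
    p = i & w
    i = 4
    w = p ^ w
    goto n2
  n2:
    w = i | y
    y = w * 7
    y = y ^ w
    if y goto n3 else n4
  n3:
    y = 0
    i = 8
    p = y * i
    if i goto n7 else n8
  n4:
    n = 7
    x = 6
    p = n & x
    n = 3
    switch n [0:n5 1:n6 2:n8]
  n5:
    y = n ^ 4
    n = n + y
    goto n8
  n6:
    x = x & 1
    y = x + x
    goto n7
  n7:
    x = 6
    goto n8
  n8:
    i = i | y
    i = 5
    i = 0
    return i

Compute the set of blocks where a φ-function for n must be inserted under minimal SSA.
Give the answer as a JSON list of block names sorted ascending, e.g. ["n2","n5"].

idom tree: n1←n0 n2←n1 n3←n2 n4←n2 n5←n4 n6←n4 n7←n0 n8←n0
Dom at joins:
  n7: preds {n0,n3,n6}: {n0} ∩ {n0,n1,n2,n3} ∩ {n0,n1,n2,n4,n6} = {n0}; idom=n0
  n8: preds {n3,n4,n5,n7}: {n0,n1,n2,n3} ∩ {n0,n1,n2,n4} ∩ {n0,n1,n2,n4,n5} ∩ {n0,n7} = {n0}; idom=n0

DF derivation:
  n7←n0: walk · to n0
  n7←n3: walk n3→n2→n1 to n0
  n7←n6: walk n6→n4→n2→n1 to n0
  n8←n3: walk n3→n2→n1 to n0
  n8←n4: walk n4→n2→n1 to n0
  n8←n5: walk n5→n4→n2→n1 to n0
  n8←n7: walk n7 to n0
  n0: DF=∅
  n1: DF={n7,n8}
  n2: DF={n7,n8}
  n3: DF={n7,n8}
  n4: DF={n7,n8}
  n5: DF={n8}
  n6: DF={n7}
  n7: DF={n8}
  n8: DF=∅

φ for n: defs {n4,n5}
  DF⁺ = {n7,n8}

Answer: ["n7", "n8"]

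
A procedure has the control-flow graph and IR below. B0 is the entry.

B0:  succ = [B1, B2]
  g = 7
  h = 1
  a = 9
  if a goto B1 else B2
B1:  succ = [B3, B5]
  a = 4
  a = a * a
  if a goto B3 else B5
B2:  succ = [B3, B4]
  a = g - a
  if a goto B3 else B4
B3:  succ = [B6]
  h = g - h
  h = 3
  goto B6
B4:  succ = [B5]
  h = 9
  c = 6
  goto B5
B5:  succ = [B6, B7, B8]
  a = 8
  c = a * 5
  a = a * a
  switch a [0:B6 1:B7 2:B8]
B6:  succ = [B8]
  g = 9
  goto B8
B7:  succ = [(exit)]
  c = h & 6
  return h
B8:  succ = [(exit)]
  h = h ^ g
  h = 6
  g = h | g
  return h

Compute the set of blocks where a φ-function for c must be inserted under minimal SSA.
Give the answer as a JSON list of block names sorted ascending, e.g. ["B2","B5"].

idom tree: B1←B0 B2←B0 B3←B0 B4←B2 B5←B0 B6←B0 B7←B5 B8←B0
Dom at joins:
  B3: preds {B1,B2}: {B0,B1} ∩ {B0,B2} = {B0}; idom=B0
  B5: preds {B1,B4}: {B0,B1} ∩ {B0,B2,B4} = {B0}; idom=B0
  B6: preds {B3,B5}: {B0,B3} ∩ {B0,B5} = {B0}; idom=B0
  B8: preds {B5,B6}: {B0,B5} ∩ {B0,B6} = {B0}; idom=B0

DF walk-up:
  B3←B1: walk B1 to B0
  B3←B2: walk B2 to B0
  B5←B1: walk B1 to B0
  B5←B4: walk B4→B2 to B0
  B6←B3: walk B3 to B0
  B6←B5: walk B5 to B0
  B8←B5: walk B5 to B0
  B8←B6: walk B6 to B0
  DF(B0)=∅
  DF(B1)={B3,B5}
  DF(B2)={B3,B5}
  DF(B3)={B6}
  DF(B4)={B5}
  DF(B5)={B6,B8}
  DF(B6)={B8}
  DF(B7)=∅
  DF(B8)=∅

φ for c: defs {B4,B5,B7}
  DF⁺ = {B5,B6,B8}

Answer: ["B5", "B6", "B8"]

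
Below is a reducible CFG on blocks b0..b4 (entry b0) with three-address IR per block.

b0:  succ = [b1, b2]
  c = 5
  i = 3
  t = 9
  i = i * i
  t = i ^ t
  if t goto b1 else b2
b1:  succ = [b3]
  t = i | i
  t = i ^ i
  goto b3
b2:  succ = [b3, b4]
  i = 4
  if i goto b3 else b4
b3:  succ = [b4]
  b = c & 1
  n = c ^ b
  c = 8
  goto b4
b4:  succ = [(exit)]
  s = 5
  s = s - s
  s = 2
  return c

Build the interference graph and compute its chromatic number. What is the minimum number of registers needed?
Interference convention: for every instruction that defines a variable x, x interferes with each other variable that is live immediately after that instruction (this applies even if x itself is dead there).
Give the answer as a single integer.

Answer: 3

Derivation:
Per-block:
  b0: def={c,i,t} ue=∅
  b1: def={t} ue={i}
  b2: def={i} ue=∅
  b3: def={b,c,n} ue={c}
  b4: def={s} ue={c}

Backward fixpoint:
  b0 li=∅ lo={c,i}
  b1 li={c,i} lo={c}
  b2 li={c} lo={c}
  b3 li={c} lo={c}
  b4 li={c} lo=∅

Interfere edges:
  b: {c}
  c: {b,i,s,t}
  i: {c,t}
  n: ∅
  s: {c}
  t: {c,i}

Registers:
  clique {c,i,t} ⇒ need ≥ 3
  3-colouring: c0={c,n}  c1={b,i,s}  c2={t}
  χ = 3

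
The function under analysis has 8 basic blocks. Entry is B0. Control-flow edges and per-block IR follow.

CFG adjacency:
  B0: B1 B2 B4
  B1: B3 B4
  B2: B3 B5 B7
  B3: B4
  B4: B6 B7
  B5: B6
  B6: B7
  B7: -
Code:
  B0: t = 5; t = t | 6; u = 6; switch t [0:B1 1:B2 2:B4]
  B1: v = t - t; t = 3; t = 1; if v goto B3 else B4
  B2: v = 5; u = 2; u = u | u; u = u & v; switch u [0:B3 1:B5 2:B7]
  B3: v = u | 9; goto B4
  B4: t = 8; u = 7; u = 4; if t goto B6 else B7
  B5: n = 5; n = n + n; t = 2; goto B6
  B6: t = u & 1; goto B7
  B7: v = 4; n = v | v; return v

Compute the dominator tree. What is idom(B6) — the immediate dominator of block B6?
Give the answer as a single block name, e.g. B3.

idom tree: B1←B0 B2←B0 B3←B0 B4←B0 B5←B2 B6←B0 B7←B0
Dom∩ at merges:
  B3: preds {B1,B2}: {B0,B1} ∩ {B0,B2} = {B0}; idom=B0
  B4: preds {B0,B1,B3}: {B0} ∩ {B0,B1} ∩ {B0,B3} = {B0}; idom=B0
  B6: preds {B4,B5}: {B0,B4} ∩ {B0,B2,B5} = {B0}; idom=B0
  B7: preds {B2,B4,B6}: {B0,B2} ∩ {B0,B4} ∩ {B0,B6} = {B0}; idom=B0

idom(B6) = B0

Answer: B0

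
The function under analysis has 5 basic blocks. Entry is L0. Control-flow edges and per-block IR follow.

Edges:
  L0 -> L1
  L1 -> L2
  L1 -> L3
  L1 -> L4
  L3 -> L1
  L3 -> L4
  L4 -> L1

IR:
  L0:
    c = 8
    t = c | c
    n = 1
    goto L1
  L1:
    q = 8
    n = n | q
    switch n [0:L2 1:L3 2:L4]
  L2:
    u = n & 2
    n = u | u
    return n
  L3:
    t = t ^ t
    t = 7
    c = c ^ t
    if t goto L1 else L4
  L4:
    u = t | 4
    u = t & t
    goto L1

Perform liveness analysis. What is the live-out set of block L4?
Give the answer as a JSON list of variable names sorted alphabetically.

def/use:
  L0: def={c,n,t} ue=∅
  L1: def={n,q} ue={n}
  L2: def={n,u} ue={n}
  L3: def={c,t} ue={c,t}
  L4: def={u} ue={t}

Liveness:
  L0 li=∅ lo={c,n,t}
  L1 li={c,n,t} lo={c,n,t}
  L2 li={n} lo=∅
  L3 li={c,n,t} lo={c,n,t}
  L4 li={c,n,t} lo={c,n,t}

live-out(L4) = ["c", "n", "t"]

Answer: ["c", "n", "t"]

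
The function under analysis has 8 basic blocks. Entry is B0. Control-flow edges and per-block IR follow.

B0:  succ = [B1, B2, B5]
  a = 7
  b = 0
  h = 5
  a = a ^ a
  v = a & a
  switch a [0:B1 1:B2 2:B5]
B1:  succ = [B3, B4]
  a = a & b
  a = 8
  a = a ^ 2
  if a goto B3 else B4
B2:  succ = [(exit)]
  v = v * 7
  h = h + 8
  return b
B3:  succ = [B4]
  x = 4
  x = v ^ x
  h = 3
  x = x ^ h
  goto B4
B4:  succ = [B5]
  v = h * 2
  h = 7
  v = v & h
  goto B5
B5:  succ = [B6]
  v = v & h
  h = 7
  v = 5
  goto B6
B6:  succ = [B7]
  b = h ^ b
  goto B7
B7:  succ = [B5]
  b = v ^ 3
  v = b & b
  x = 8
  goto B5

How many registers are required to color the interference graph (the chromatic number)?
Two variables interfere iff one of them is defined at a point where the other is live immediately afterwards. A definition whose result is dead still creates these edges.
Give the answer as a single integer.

def/use:
  B0: {a,b,h,v} / ∅
  B1: {a} / {a,b}
  B2: {h,v} / {b,h,v}
  B3: {h,x} / {v}
  B4: {h,v} / {h}
  B5: {h,v} / {h,v}
  B6: {b} / {b,h}
  B7: {b,v,x} / {v}

Live sets:
  B0: in=∅ out={a,b,h,v}
  B1: in={a,b,h,v} out={b,h,v}
  B2: in={b,h,v} out=∅
  B3: in={b,v} out={b,h}
  B4: in={b,h} out={b,h,v}
  B5: in={b,h,v} out={b,h,v}
  B6: in={b,h,v} out={h,v}
  B7: in={h,v} out={b,h,v}

Conflict graph:
  a: {b,h,v}
  b: {a,h,v,x}
  h: {a,b,v,x}
  v: {a,b,h,x}
  x: {b,h,v}

Chromatic number:
  lower bound: {a,b,h,v} mutually conflict ⇒ χ ≥ 4
  assign a→c3 b→c0 h→c1 v→c2 x→c3 — no edge inside a register ⇒ χ ≤ 4
  χ = 4

Answer: 4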